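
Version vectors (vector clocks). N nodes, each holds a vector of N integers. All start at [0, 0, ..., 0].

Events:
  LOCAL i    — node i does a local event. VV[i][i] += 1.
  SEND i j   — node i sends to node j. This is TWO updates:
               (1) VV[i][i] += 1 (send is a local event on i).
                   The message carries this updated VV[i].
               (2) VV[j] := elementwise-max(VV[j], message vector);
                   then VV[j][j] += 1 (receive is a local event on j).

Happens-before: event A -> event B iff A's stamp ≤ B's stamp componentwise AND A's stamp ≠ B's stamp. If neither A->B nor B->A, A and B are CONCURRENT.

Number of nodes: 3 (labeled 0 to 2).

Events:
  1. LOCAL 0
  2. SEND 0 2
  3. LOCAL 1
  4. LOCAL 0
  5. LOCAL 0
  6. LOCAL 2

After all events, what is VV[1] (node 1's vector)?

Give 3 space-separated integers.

Answer: 0 1 0

Derivation:
Initial: VV[0]=[0, 0, 0]
Initial: VV[1]=[0, 0, 0]
Initial: VV[2]=[0, 0, 0]
Event 1: LOCAL 0: VV[0][0]++ -> VV[0]=[1, 0, 0]
Event 2: SEND 0->2: VV[0][0]++ -> VV[0]=[2, 0, 0], msg_vec=[2, 0, 0]; VV[2]=max(VV[2],msg_vec) then VV[2][2]++ -> VV[2]=[2, 0, 1]
Event 3: LOCAL 1: VV[1][1]++ -> VV[1]=[0, 1, 0]
Event 4: LOCAL 0: VV[0][0]++ -> VV[0]=[3, 0, 0]
Event 5: LOCAL 0: VV[0][0]++ -> VV[0]=[4, 0, 0]
Event 6: LOCAL 2: VV[2][2]++ -> VV[2]=[2, 0, 2]
Final vectors: VV[0]=[4, 0, 0]; VV[1]=[0, 1, 0]; VV[2]=[2, 0, 2]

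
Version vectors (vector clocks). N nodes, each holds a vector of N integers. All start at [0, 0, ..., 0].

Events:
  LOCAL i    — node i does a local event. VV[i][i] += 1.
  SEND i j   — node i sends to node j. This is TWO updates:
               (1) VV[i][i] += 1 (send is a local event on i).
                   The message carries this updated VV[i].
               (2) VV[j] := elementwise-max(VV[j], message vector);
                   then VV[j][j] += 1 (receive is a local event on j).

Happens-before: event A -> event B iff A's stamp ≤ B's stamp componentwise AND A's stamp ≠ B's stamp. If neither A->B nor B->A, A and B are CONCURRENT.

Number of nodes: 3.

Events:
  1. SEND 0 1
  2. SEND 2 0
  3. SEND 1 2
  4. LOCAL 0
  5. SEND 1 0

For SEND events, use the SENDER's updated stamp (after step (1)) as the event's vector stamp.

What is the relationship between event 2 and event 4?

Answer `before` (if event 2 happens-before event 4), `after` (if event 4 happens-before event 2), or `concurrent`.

Answer: before

Derivation:
Initial: VV[0]=[0, 0, 0]
Initial: VV[1]=[0, 0, 0]
Initial: VV[2]=[0, 0, 0]
Event 1: SEND 0->1: VV[0][0]++ -> VV[0]=[1, 0, 0], msg_vec=[1, 0, 0]; VV[1]=max(VV[1],msg_vec) then VV[1][1]++ -> VV[1]=[1, 1, 0]
Event 2: SEND 2->0: VV[2][2]++ -> VV[2]=[0, 0, 1], msg_vec=[0, 0, 1]; VV[0]=max(VV[0],msg_vec) then VV[0][0]++ -> VV[0]=[2, 0, 1]
Event 3: SEND 1->2: VV[1][1]++ -> VV[1]=[1, 2, 0], msg_vec=[1, 2, 0]; VV[2]=max(VV[2],msg_vec) then VV[2][2]++ -> VV[2]=[1, 2, 2]
Event 4: LOCAL 0: VV[0][0]++ -> VV[0]=[3, 0, 1]
Event 5: SEND 1->0: VV[1][1]++ -> VV[1]=[1, 3, 0], msg_vec=[1, 3, 0]; VV[0]=max(VV[0],msg_vec) then VV[0][0]++ -> VV[0]=[4, 3, 1]
Event 2 stamp: [0, 0, 1]
Event 4 stamp: [3, 0, 1]
[0, 0, 1] <= [3, 0, 1]? True
[3, 0, 1] <= [0, 0, 1]? False
Relation: before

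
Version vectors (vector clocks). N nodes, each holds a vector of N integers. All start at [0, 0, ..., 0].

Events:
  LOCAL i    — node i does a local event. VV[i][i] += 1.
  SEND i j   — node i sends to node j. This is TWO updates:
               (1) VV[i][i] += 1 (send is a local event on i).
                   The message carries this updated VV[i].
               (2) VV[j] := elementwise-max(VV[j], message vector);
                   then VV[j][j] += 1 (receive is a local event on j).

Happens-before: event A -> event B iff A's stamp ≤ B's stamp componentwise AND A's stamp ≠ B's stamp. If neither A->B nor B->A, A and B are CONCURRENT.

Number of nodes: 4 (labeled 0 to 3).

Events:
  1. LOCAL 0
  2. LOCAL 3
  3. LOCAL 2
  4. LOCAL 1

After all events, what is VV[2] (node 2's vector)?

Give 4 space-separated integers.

Initial: VV[0]=[0, 0, 0, 0]
Initial: VV[1]=[0, 0, 0, 0]
Initial: VV[2]=[0, 0, 0, 0]
Initial: VV[3]=[0, 0, 0, 0]
Event 1: LOCAL 0: VV[0][0]++ -> VV[0]=[1, 0, 0, 0]
Event 2: LOCAL 3: VV[3][3]++ -> VV[3]=[0, 0, 0, 1]
Event 3: LOCAL 2: VV[2][2]++ -> VV[2]=[0, 0, 1, 0]
Event 4: LOCAL 1: VV[1][1]++ -> VV[1]=[0, 1, 0, 0]
Final vectors: VV[0]=[1, 0, 0, 0]; VV[1]=[0, 1, 0, 0]; VV[2]=[0, 0, 1, 0]; VV[3]=[0, 0, 0, 1]

Answer: 0 0 1 0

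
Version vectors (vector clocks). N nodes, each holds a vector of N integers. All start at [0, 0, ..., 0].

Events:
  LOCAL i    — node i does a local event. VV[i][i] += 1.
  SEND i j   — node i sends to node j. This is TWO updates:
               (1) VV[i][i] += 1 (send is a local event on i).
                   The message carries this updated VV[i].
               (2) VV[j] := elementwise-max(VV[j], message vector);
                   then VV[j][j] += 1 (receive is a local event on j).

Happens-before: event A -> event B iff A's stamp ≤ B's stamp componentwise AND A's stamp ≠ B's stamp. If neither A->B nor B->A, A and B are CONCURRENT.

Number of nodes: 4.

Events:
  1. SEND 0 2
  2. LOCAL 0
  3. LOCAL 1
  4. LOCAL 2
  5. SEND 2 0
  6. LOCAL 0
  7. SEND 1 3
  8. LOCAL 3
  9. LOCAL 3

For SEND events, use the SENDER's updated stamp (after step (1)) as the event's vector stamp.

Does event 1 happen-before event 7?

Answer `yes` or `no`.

Initial: VV[0]=[0, 0, 0, 0]
Initial: VV[1]=[0, 0, 0, 0]
Initial: VV[2]=[0, 0, 0, 0]
Initial: VV[3]=[0, 0, 0, 0]
Event 1: SEND 0->2: VV[0][0]++ -> VV[0]=[1, 0, 0, 0], msg_vec=[1, 0, 0, 0]; VV[2]=max(VV[2],msg_vec) then VV[2][2]++ -> VV[2]=[1, 0, 1, 0]
Event 2: LOCAL 0: VV[0][0]++ -> VV[0]=[2, 0, 0, 0]
Event 3: LOCAL 1: VV[1][1]++ -> VV[1]=[0, 1, 0, 0]
Event 4: LOCAL 2: VV[2][2]++ -> VV[2]=[1, 0, 2, 0]
Event 5: SEND 2->0: VV[2][2]++ -> VV[2]=[1, 0, 3, 0], msg_vec=[1, 0, 3, 0]; VV[0]=max(VV[0],msg_vec) then VV[0][0]++ -> VV[0]=[3, 0, 3, 0]
Event 6: LOCAL 0: VV[0][0]++ -> VV[0]=[4, 0, 3, 0]
Event 7: SEND 1->3: VV[1][1]++ -> VV[1]=[0, 2, 0, 0], msg_vec=[0, 2, 0, 0]; VV[3]=max(VV[3],msg_vec) then VV[3][3]++ -> VV[3]=[0, 2, 0, 1]
Event 8: LOCAL 3: VV[3][3]++ -> VV[3]=[0, 2, 0, 2]
Event 9: LOCAL 3: VV[3][3]++ -> VV[3]=[0, 2, 0, 3]
Event 1 stamp: [1, 0, 0, 0]
Event 7 stamp: [0, 2, 0, 0]
[1, 0, 0, 0] <= [0, 2, 0, 0]? False. Equal? False. Happens-before: False

Answer: no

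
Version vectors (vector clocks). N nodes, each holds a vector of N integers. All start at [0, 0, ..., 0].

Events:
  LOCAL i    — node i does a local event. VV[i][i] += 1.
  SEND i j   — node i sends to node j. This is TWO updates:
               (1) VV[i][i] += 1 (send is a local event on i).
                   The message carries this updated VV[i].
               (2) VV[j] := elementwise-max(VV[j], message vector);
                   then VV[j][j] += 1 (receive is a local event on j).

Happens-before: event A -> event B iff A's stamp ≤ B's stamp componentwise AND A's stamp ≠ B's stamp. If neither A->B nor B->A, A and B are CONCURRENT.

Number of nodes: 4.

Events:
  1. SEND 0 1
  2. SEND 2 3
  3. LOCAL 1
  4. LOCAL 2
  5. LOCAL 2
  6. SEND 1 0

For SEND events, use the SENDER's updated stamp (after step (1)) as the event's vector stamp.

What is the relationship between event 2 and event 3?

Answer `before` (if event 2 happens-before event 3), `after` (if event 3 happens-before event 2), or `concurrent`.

Initial: VV[0]=[0, 0, 0, 0]
Initial: VV[1]=[0, 0, 0, 0]
Initial: VV[2]=[0, 0, 0, 0]
Initial: VV[3]=[0, 0, 0, 0]
Event 1: SEND 0->1: VV[0][0]++ -> VV[0]=[1, 0, 0, 0], msg_vec=[1, 0, 0, 0]; VV[1]=max(VV[1],msg_vec) then VV[1][1]++ -> VV[1]=[1, 1, 0, 0]
Event 2: SEND 2->3: VV[2][2]++ -> VV[2]=[0, 0, 1, 0], msg_vec=[0, 0, 1, 0]; VV[3]=max(VV[3],msg_vec) then VV[3][3]++ -> VV[3]=[0, 0, 1, 1]
Event 3: LOCAL 1: VV[1][1]++ -> VV[1]=[1, 2, 0, 0]
Event 4: LOCAL 2: VV[2][2]++ -> VV[2]=[0, 0, 2, 0]
Event 5: LOCAL 2: VV[2][2]++ -> VV[2]=[0, 0, 3, 0]
Event 6: SEND 1->0: VV[1][1]++ -> VV[1]=[1, 3, 0, 0], msg_vec=[1, 3, 0, 0]; VV[0]=max(VV[0],msg_vec) then VV[0][0]++ -> VV[0]=[2, 3, 0, 0]
Event 2 stamp: [0, 0, 1, 0]
Event 3 stamp: [1, 2, 0, 0]
[0, 0, 1, 0] <= [1, 2, 0, 0]? False
[1, 2, 0, 0] <= [0, 0, 1, 0]? False
Relation: concurrent

Answer: concurrent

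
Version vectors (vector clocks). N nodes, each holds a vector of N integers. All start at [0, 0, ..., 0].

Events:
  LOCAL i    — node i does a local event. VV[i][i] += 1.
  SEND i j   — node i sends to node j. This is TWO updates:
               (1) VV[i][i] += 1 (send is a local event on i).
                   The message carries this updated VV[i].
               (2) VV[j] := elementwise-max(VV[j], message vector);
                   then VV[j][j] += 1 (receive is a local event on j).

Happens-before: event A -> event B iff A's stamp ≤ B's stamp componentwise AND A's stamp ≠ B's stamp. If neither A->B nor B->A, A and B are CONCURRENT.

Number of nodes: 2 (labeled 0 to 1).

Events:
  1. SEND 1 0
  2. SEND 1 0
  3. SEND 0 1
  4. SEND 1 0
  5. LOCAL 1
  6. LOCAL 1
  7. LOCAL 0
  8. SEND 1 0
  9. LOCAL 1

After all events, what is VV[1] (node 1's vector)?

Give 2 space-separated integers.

Answer: 3 8

Derivation:
Initial: VV[0]=[0, 0]
Initial: VV[1]=[0, 0]
Event 1: SEND 1->0: VV[1][1]++ -> VV[1]=[0, 1], msg_vec=[0, 1]; VV[0]=max(VV[0],msg_vec) then VV[0][0]++ -> VV[0]=[1, 1]
Event 2: SEND 1->0: VV[1][1]++ -> VV[1]=[0, 2], msg_vec=[0, 2]; VV[0]=max(VV[0],msg_vec) then VV[0][0]++ -> VV[0]=[2, 2]
Event 3: SEND 0->1: VV[0][0]++ -> VV[0]=[3, 2], msg_vec=[3, 2]; VV[1]=max(VV[1],msg_vec) then VV[1][1]++ -> VV[1]=[3, 3]
Event 4: SEND 1->0: VV[1][1]++ -> VV[1]=[3, 4], msg_vec=[3, 4]; VV[0]=max(VV[0],msg_vec) then VV[0][0]++ -> VV[0]=[4, 4]
Event 5: LOCAL 1: VV[1][1]++ -> VV[1]=[3, 5]
Event 6: LOCAL 1: VV[1][1]++ -> VV[1]=[3, 6]
Event 7: LOCAL 0: VV[0][0]++ -> VV[0]=[5, 4]
Event 8: SEND 1->0: VV[1][1]++ -> VV[1]=[3, 7], msg_vec=[3, 7]; VV[0]=max(VV[0],msg_vec) then VV[0][0]++ -> VV[0]=[6, 7]
Event 9: LOCAL 1: VV[1][1]++ -> VV[1]=[3, 8]
Final vectors: VV[0]=[6, 7]; VV[1]=[3, 8]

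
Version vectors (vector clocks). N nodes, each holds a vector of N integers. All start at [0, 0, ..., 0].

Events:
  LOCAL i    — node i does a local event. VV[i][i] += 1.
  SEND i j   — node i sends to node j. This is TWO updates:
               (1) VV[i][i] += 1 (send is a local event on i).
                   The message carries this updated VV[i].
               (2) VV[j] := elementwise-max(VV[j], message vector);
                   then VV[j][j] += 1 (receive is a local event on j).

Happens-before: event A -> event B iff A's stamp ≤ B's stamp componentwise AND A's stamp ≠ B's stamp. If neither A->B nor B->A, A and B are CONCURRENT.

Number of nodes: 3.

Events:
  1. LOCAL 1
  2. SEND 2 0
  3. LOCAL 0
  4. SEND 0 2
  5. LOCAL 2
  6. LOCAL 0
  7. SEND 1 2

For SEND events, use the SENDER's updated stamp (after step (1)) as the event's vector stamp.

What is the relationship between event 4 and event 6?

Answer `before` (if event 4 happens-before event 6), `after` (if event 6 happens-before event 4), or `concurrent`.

Answer: before

Derivation:
Initial: VV[0]=[0, 0, 0]
Initial: VV[1]=[0, 0, 0]
Initial: VV[2]=[0, 0, 0]
Event 1: LOCAL 1: VV[1][1]++ -> VV[1]=[0, 1, 0]
Event 2: SEND 2->0: VV[2][2]++ -> VV[2]=[0, 0, 1], msg_vec=[0, 0, 1]; VV[0]=max(VV[0],msg_vec) then VV[0][0]++ -> VV[0]=[1, 0, 1]
Event 3: LOCAL 0: VV[0][0]++ -> VV[0]=[2, 0, 1]
Event 4: SEND 0->2: VV[0][0]++ -> VV[0]=[3, 0, 1], msg_vec=[3, 0, 1]; VV[2]=max(VV[2],msg_vec) then VV[2][2]++ -> VV[2]=[3, 0, 2]
Event 5: LOCAL 2: VV[2][2]++ -> VV[2]=[3, 0, 3]
Event 6: LOCAL 0: VV[0][0]++ -> VV[0]=[4, 0, 1]
Event 7: SEND 1->2: VV[1][1]++ -> VV[1]=[0, 2, 0], msg_vec=[0, 2, 0]; VV[2]=max(VV[2],msg_vec) then VV[2][2]++ -> VV[2]=[3, 2, 4]
Event 4 stamp: [3, 0, 1]
Event 6 stamp: [4, 0, 1]
[3, 0, 1] <= [4, 0, 1]? True
[4, 0, 1] <= [3, 0, 1]? False
Relation: before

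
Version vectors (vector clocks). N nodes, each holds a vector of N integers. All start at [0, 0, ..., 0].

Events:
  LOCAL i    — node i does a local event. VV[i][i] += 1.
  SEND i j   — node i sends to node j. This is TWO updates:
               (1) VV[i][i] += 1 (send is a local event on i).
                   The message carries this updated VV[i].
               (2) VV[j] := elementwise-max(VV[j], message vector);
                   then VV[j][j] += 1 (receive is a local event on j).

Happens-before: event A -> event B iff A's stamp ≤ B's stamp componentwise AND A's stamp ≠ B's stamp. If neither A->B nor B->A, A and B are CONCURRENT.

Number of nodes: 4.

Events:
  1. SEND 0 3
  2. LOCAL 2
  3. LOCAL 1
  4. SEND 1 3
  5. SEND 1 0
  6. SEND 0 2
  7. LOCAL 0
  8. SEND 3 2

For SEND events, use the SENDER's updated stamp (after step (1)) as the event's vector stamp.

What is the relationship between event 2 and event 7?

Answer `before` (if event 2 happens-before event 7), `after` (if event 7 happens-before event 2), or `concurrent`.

Initial: VV[0]=[0, 0, 0, 0]
Initial: VV[1]=[0, 0, 0, 0]
Initial: VV[2]=[0, 0, 0, 0]
Initial: VV[3]=[0, 0, 0, 0]
Event 1: SEND 0->3: VV[0][0]++ -> VV[0]=[1, 0, 0, 0], msg_vec=[1, 0, 0, 0]; VV[3]=max(VV[3],msg_vec) then VV[3][3]++ -> VV[3]=[1, 0, 0, 1]
Event 2: LOCAL 2: VV[2][2]++ -> VV[2]=[0, 0, 1, 0]
Event 3: LOCAL 1: VV[1][1]++ -> VV[1]=[0, 1, 0, 0]
Event 4: SEND 1->3: VV[1][1]++ -> VV[1]=[0, 2, 0, 0], msg_vec=[0, 2, 0, 0]; VV[3]=max(VV[3],msg_vec) then VV[3][3]++ -> VV[3]=[1, 2, 0, 2]
Event 5: SEND 1->0: VV[1][1]++ -> VV[1]=[0, 3, 0, 0], msg_vec=[0, 3, 0, 0]; VV[0]=max(VV[0],msg_vec) then VV[0][0]++ -> VV[0]=[2, 3, 0, 0]
Event 6: SEND 0->2: VV[0][0]++ -> VV[0]=[3, 3, 0, 0], msg_vec=[3, 3, 0, 0]; VV[2]=max(VV[2],msg_vec) then VV[2][2]++ -> VV[2]=[3, 3, 2, 0]
Event 7: LOCAL 0: VV[0][0]++ -> VV[0]=[4, 3, 0, 0]
Event 8: SEND 3->2: VV[3][3]++ -> VV[3]=[1, 2, 0, 3], msg_vec=[1, 2, 0, 3]; VV[2]=max(VV[2],msg_vec) then VV[2][2]++ -> VV[2]=[3, 3, 3, 3]
Event 2 stamp: [0, 0, 1, 0]
Event 7 stamp: [4, 3, 0, 0]
[0, 0, 1, 0] <= [4, 3, 0, 0]? False
[4, 3, 0, 0] <= [0, 0, 1, 0]? False
Relation: concurrent

Answer: concurrent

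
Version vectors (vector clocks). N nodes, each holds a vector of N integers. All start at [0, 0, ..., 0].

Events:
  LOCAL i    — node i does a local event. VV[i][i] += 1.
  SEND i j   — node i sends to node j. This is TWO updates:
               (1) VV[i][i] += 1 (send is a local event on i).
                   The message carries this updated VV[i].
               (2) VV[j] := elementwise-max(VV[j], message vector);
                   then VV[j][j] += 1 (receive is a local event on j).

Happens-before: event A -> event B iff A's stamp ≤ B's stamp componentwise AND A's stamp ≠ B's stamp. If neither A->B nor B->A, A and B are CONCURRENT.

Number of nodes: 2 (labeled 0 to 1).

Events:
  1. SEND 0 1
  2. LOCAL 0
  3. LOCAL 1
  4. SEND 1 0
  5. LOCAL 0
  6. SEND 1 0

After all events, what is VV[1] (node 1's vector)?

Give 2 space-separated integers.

Answer: 1 4

Derivation:
Initial: VV[0]=[0, 0]
Initial: VV[1]=[0, 0]
Event 1: SEND 0->1: VV[0][0]++ -> VV[0]=[1, 0], msg_vec=[1, 0]; VV[1]=max(VV[1],msg_vec) then VV[1][1]++ -> VV[1]=[1, 1]
Event 2: LOCAL 0: VV[0][0]++ -> VV[0]=[2, 0]
Event 3: LOCAL 1: VV[1][1]++ -> VV[1]=[1, 2]
Event 4: SEND 1->0: VV[1][1]++ -> VV[1]=[1, 3], msg_vec=[1, 3]; VV[0]=max(VV[0],msg_vec) then VV[0][0]++ -> VV[0]=[3, 3]
Event 5: LOCAL 0: VV[0][0]++ -> VV[0]=[4, 3]
Event 6: SEND 1->0: VV[1][1]++ -> VV[1]=[1, 4], msg_vec=[1, 4]; VV[0]=max(VV[0],msg_vec) then VV[0][0]++ -> VV[0]=[5, 4]
Final vectors: VV[0]=[5, 4]; VV[1]=[1, 4]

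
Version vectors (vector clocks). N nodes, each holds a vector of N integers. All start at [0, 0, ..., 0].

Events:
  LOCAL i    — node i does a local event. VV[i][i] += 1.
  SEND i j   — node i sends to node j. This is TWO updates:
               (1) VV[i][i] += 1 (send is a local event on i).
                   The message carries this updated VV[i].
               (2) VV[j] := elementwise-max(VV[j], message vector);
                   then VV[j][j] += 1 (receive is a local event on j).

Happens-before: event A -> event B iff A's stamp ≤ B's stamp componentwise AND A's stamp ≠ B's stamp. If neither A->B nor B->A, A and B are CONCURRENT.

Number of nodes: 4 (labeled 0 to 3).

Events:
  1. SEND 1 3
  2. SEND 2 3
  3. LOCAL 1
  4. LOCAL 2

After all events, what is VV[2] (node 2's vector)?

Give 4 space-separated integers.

Answer: 0 0 2 0

Derivation:
Initial: VV[0]=[0, 0, 0, 0]
Initial: VV[1]=[0, 0, 0, 0]
Initial: VV[2]=[0, 0, 0, 0]
Initial: VV[3]=[0, 0, 0, 0]
Event 1: SEND 1->3: VV[1][1]++ -> VV[1]=[0, 1, 0, 0], msg_vec=[0, 1, 0, 0]; VV[3]=max(VV[3],msg_vec) then VV[3][3]++ -> VV[3]=[0, 1, 0, 1]
Event 2: SEND 2->3: VV[2][2]++ -> VV[2]=[0, 0, 1, 0], msg_vec=[0, 0, 1, 0]; VV[3]=max(VV[3],msg_vec) then VV[3][3]++ -> VV[3]=[0, 1, 1, 2]
Event 3: LOCAL 1: VV[1][1]++ -> VV[1]=[0, 2, 0, 0]
Event 4: LOCAL 2: VV[2][2]++ -> VV[2]=[0, 0, 2, 0]
Final vectors: VV[0]=[0, 0, 0, 0]; VV[1]=[0, 2, 0, 0]; VV[2]=[0, 0, 2, 0]; VV[3]=[0, 1, 1, 2]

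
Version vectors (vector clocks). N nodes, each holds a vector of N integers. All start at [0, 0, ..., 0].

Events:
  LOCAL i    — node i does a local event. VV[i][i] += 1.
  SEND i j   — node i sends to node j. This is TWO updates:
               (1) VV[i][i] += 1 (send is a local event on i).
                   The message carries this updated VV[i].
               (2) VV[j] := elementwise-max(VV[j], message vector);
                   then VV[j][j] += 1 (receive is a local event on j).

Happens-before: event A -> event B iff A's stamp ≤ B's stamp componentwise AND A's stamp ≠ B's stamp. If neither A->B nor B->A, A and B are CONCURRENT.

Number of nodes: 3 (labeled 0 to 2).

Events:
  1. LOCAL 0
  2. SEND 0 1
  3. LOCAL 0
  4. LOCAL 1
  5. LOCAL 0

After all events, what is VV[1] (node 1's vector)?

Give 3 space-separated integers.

Initial: VV[0]=[0, 0, 0]
Initial: VV[1]=[0, 0, 0]
Initial: VV[2]=[0, 0, 0]
Event 1: LOCAL 0: VV[0][0]++ -> VV[0]=[1, 0, 0]
Event 2: SEND 0->1: VV[0][0]++ -> VV[0]=[2, 0, 0], msg_vec=[2, 0, 0]; VV[1]=max(VV[1],msg_vec) then VV[1][1]++ -> VV[1]=[2, 1, 0]
Event 3: LOCAL 0: VV[0][0]++ -> VV[0]=[3, 0, 0]
Event 4: LOCAL 1: VV[1][1]++ -> VV[1]=[2, 2, 0]
Event 5: LOCAL 0: VV[0][0]++ -> VV[0]=[4, 0, 0]
Final vectors: VV[0]=[4, 0, 0]; VV[1]=[2, 2, 0]; VV[2]=[0, 0, 0]

Answer: 2 2 0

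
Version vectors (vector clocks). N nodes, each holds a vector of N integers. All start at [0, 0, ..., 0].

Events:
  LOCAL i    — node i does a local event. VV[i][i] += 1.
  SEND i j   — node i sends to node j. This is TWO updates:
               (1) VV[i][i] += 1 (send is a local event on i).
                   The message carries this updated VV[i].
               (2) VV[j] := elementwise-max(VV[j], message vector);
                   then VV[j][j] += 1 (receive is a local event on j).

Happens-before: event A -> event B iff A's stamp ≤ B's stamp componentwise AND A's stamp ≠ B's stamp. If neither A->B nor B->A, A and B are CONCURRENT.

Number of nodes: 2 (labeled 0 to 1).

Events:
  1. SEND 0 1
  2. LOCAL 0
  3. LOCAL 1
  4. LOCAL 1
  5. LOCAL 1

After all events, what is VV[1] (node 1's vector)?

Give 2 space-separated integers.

Answer: 1 4

Derivation:
Initial: VV[0]=[0, 0]
Initial: VV[1]=[0, 0]
Event 1: SEND 0->1: VV[0][0]++ -> VV[0]=[1, 0], msg_vec=[1, 0]; VV[1]=max(VV[1],msg_vec) then VV[1][1]++ -> VV[1]=[1, 1]
Event 2: LOCAL 0: VV[0][0]++ -> VV[0]=[2, 0]
Event 3: LOCAL 1: VV[1][1]++ -> VV[1]=[1, 2]
Event 4: LOCAL 1: VV[1][1]++ -> VV[1]=[1, 3]
Event 5: LOCAL 1: VV[1][1]++ -> VV[1]=[1, 4]
Final vectors: VV[0]=[2, 0]; VV[1]=[1, 4]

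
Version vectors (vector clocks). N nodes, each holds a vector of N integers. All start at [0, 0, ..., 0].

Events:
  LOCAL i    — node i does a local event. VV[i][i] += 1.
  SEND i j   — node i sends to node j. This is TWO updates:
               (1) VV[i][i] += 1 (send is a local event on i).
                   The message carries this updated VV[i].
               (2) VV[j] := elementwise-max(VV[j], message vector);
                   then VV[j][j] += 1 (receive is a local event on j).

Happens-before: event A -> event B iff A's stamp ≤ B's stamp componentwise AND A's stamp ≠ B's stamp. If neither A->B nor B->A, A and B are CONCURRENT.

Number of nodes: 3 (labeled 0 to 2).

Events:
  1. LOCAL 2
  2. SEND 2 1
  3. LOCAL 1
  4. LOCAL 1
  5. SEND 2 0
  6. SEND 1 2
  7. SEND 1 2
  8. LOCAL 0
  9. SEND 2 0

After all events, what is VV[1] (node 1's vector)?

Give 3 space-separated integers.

Answer: 0 5 2

Derivation:
Initial: VV[0]=[0, 0, 0]
Initial: VV[1]=[0, 0, 0]
Initial: VV[2]=[0, 0, 0]
Event 1: LOCAL 2: VV[2][2]++ -> VV[2]=[0, 0, 1]
Event 2: SEND 2->1: VV[2][2]++ -> VV[2]=[0, 0, 2], msg_vec=[0, 0, 2]; VV[1]=max(VV[1],msg_vec) then VV[1][1]++ -> VV[1]=[0, 1, 2]
Event 3: LOCAL 1: VV[1][1]++ -> VV[1]=[0, 2, 2]
Event 4: LOCAL 1: VV[1][1]++ -> VV[1]=[0, 3, 2]
Event 5: SEND 2->0: VV[2][2]++ -> VV[2]=[0, 0, 3], msg_vec=[0, 0, 3]; VV[0]=max(VV[0],msg_vec) then VV[0][0]++ -> VV[0]=[1, 0, 3]
Event 6: SEND 1->2: VV[1][1]++ -> VV[1]=[0, 4, 2], msg_vec=[0, 4, 2]; VV[2]=max(VV[2],msg_vec) then VV[2][2]++ -> VV[2]=[0, 4, 4]
Event 7: SEND 1->2: VV[1][1]++ -> VV[1]=[0, 5, 2], msg_vec=[0, 5, 2]; VV[2]=max(VV[2],msg_vec) then VV[2][2]++ -> VV[2]=[0, 5, 5]
Event 8: LOCAL 0: VV[0][0]++ -> VV[0]=[2, 0, 3]
Event 9: SEND 2->0: VV[2][2]++ -> VV[2]=[0, 5, 6], msg_vec=[0, 5, 6]; VV[0]=max(VV[0],msg_vec) then VV[0][0]++ -> VV[0]=[3, 5, 6]
Final vectors: VV[0]=[3, 5, 6]; VV[1]=[0, 5, 2]; VV[2]=[0, 5, 6]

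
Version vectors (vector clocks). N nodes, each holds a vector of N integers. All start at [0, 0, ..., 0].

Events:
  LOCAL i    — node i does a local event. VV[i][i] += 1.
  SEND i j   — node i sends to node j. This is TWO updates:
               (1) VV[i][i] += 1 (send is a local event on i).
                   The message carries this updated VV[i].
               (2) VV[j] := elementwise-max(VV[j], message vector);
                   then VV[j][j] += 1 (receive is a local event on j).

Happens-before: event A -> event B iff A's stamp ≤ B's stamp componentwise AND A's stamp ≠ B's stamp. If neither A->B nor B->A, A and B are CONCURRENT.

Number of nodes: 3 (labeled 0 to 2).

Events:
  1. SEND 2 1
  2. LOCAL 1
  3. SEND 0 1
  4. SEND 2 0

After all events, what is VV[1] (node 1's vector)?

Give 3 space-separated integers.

Initial: VV[0]=[0, 0, 0]
Initial: VV[1]=[0, 0, 0]
Initial: VV[2]=[0, 0, 0]
Event 1: SEND 2->1: VV[2][2]++ -> VV[2]=[0, 0, 1], msg_vec=[0, 0, 1]; VV[1]=max(VV[1],msg_vec) then VV[1][1]++ -> VV[1]=[0, 1, 1]
Event 2: LOCAL 1: VV[1][1]++ -> VV[1]=[0, 2, 1]
Event 3: SEND 0->1: VV[0][0]++ -> VV[0]=[1, 0, 0], msg_vec=[1, 0, 0]; VV[1]=max(VV[1],msg_vec) then VV[1][1]++ -> VV[1]=[1, 3, 1]
Event 4: SEND 2->0: VV[2][2]++ -> VV[2]=[0, 0, 2], msg_vec=[0, 0, 2]; VV[0]=max(VV[0],msg_vec) then VV[0][0]++ -> VV[0]=[2, 0, 2]
Final vectors: VV[0]=[2, 0, 2]; VV[1]=[1, 3, 1]; VV[2]=[0, 0, 2]

Answer: 1 3 1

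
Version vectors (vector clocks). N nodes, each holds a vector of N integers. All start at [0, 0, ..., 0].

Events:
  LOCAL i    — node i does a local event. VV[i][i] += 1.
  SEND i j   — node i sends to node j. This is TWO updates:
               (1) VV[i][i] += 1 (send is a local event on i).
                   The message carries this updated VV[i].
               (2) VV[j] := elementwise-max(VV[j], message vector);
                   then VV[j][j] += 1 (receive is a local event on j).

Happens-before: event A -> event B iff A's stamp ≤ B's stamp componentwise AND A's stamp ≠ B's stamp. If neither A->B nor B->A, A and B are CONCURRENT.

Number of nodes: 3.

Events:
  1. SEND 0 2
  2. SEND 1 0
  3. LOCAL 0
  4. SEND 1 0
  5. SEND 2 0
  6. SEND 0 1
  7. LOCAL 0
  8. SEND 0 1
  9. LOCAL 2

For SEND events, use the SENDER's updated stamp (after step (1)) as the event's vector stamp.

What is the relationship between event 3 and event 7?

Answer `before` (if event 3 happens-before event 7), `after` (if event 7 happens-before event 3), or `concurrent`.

Answer: before

Derivation:
Initial: VV[0]=[0, 0, 0]
Initial: VV[1]=[0, 0, 0]
Initial: VV[2]=[0, 0, 0]
Event 1: SEND 0->2: VV[0][0]++ -> VV[0]=[1, 0, 0], msg_vec=[1, 0, 0]; VV[2]=max(VV[2],msg_vec) then VV[2][2]++ -> VV[2]=[1, 0, 1]
Event 2: SEND 1->0: VV[1][1]++ -> VV[1]=[0, 1, 0], msg_vec=[0, 1, 0]; VV[0]=max(VV[0],msg_vec) then VV[0][0]++ -> VV[0]=[2, 1, 0]
Event 3: LOCAL 0: VV[0][0]++ -> VV[0]=[3, 1, 0]
Event 4: SEND 1->0: VV[1][1]++ -> VV[1]=[0, 2, 0], msg_vec=[0, 2, 0]; VV[0]=max(VV[0],msg_vec) then VV[0][0]++ -> VV[0]=[4, 2, 0]
Event 5: SEND 2->0: VV[2][2]++ -> VV[2]=[1, 0, 2], msg_vec=[1, 0, 2]; VV[0]=max(VV[0],msg_vec) then VV[0][0]++ -> VV[0]=[5, 2, 2]
Event 6: SEND 0->1: VV[0][0]++ -> VV[0]=[6, 2, 2], msg_vec=[6, 2, 2]; VV[1]=max(VV[1],msg_vec) then VV[1][1]++ -> VV[1]=[6, 3, 2]
Event 7: LOCAL 0: VV[0][0]++ -> VV[0]=[7, 2, 2]
Event 8: SEND 0->1: VV[0][0]++ -> VV[0]=[8, 2, 2], msg_vec=[8, 2, 2]; VV[1]=max(VV[1],msg_vec) then VV[1][1]++ -> VV[1]=[8, 4, 2]
Event 9: LOCAL 2: VV[2][2]++ -> VV[2]=[1, 0, 3]
Event 3 stamp: [3, 1, 0]
Event 7 stamp: [7, 2, 2]
[3, 1, 0] <= [7, 2, 2]? True
[7, 2, 2] <= [3, 1, 0]? False
Relation: before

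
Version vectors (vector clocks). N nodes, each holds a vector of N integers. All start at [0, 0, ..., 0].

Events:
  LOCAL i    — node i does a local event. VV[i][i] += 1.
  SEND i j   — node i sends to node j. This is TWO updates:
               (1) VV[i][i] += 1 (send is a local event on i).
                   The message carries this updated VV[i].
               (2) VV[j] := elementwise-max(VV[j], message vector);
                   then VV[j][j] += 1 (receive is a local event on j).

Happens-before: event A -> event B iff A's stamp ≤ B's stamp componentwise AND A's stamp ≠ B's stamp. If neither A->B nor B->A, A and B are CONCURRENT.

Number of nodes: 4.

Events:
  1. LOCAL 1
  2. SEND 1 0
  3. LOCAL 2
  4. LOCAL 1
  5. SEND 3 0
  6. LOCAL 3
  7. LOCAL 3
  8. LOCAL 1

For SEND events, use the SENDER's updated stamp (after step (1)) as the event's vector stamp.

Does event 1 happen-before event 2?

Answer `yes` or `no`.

Initial: VV[0]=[0, 0, 0, 0]
Initial: VV[1]=[0, 0, 0, 0]
Initial: VV[2]=[0, 0, 0, 0]
Initial: VV[3]=[0, 0, 0, 0]
Event 1: LOCAL 1: VV[1][1]++ -> VV[1]=[0, 1, 0, 0]
Event 2: SEND 1->0: VV[1][1]++ -> VV[1]=[0, 2, 0, 0], msg_vec=[0, 2, 0, 0]; VV[0]=max(VV[0],msg_vec) then VV[0][0]++ -> VV[0]=[1, 2, 0, 0]
Event 3: LOCAL 2: VV[2][2]++ -> VV[2]=[0, 0, 1, 0]
Event 4: LOCAL 1: VV[1][1]++ -> VV[1]=[0, 3, 0, 0]
Event 5: SEND 3->0: VV[3][3]++ -> VV[3]=[0, 0, 0, 1], msg_vec=[0, 0, 0, 1]; VV[0]=max(VV[0],msg_vec) then VV[0][0]++ -> VV[0]=[2, 2, 0, 1]
Event 6: LOCAL 3: VV[3][3]++ -> VV[3]=[0, 0, 0, 2]
Event 7: LOCAL 3: VV[3][3]++ -> VV[3]=[0, 0, 0, 3]
Event 8: LOCAL 1: VV[1][1]++ -> VV[1]=[0, 4, 0, 0]
Event 1 stamp: [0, 1, 0, 0]
Event 2 stamp: [0, 2, 0, 0]
[0, 1, 0, 0] <= [0, 2, 0, 0]? True. Equal? False. Happens-before: True

Answer: yes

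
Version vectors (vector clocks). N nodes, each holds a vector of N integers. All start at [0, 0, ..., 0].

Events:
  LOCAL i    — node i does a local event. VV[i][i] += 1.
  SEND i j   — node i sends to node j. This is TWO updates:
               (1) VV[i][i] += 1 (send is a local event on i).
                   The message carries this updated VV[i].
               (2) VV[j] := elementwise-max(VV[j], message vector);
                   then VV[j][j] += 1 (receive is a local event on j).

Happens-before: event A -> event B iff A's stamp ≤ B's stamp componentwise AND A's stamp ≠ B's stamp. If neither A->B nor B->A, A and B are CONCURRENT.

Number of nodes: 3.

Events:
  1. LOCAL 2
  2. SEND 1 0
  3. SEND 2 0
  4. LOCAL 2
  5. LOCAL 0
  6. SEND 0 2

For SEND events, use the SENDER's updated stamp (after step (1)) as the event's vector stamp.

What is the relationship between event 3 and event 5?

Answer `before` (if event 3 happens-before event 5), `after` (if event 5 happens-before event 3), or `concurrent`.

Initial: VV[0]=[0, 0, 0]
Initial: VV[1]=[0, 0, 0]
Initial: VV[2]=[0, 0, 0]
Event 1: LOCAL 2: VV[2][2]++ -> VV[2]=[0, 0, 1]
Event 2: SEND 1->0: VV[1][1]++ -> VV[1]=[0, 1, 0], msg_vec=[0, 1, 0]; VV[0]=max(VV[0],msg_vec) then VV[0][0]++ -> VV[0]=[1, 1, 0]
Event 3: SEND 2->0: VV[2][2]++ -> VV[2]=[0, 0, 2], msg_vec=[0, 0, 2]; VV[0]=max(VV[0],msg_vec) then VV[0][0]++ -> VV[0]=[2, 1, 2]
Event 4: LOCAL 2: VV[2][2]++ -> VV[2]=[0, 0, 3]
Event 5: LOCAL 0: VV[0][0]++ -> VV[0]=[3, 1, 2]
Event 6: SEND 0->2: VV[0][0]++ -> VV[0]=[4, 1, 2], msg_vec=[4, 1, 2]; VV[2]=max(VV[2],msg_vec) then VV[2][2]++ -> VV[2]=[4, 1, 4]
Event 3 stamp: [0, 0, 2]
Event 5 stamp: [3, 1, 2]
[0, 0, 2] <= [3, 1, 2]? True
[3, 1, 2] <= [0, 0, 2]? False
Relation: before

Answer: before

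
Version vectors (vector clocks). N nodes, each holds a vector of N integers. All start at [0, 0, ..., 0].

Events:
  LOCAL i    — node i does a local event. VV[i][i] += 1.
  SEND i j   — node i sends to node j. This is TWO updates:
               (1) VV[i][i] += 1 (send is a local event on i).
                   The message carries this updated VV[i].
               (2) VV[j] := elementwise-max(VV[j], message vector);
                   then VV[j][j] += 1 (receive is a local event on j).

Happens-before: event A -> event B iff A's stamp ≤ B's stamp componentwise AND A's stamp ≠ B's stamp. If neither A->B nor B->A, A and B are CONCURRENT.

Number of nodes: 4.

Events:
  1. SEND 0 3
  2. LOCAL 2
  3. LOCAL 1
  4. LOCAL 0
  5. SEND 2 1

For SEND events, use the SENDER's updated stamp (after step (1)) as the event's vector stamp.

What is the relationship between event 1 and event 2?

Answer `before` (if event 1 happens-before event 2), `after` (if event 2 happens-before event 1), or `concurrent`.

Answer: concurrent

Derivation:
Initial: VV[0]=[0, 0, 0, 0]
Initial: VV[1]=[0, 0, 0, 0]
Initial: VV[2]=[0, 0, 0, 0]
Initial: VV[3]=[0, 0, 0, 0]
Event 1: SEND 0->3: VV[0][0]++ -> VV[0]=[1, 0, 0, 0], msg_vec=[1, 0, 0, 0]; VV[3]=max(VV[3],msg_vec) then VV[3][3]++ -> VV[3]=[1, 0, 0, 1]
Event 2: LOCAL 2: VV[2][2]++ -> VV[2]=[0, 0, 1, 0]
Event 3: LOCAL 1: VV[1][1]++ -> VV[1]=[0, 1, 0, 0]
Event 4: LOCAL 0: VV[0][0]++ -> VV[0]=[2, 0, 0, 0]
Event 5: SEND 2->1: VV[2][2]++ -> VV[2]=[0, 0, 2, 0], msg_vec=[0, 0, 2, 0]; VV[1]=max(VV[1],msg_vec) then VV[1][1]++ -> VV[1]=[0, 2, 2, 0]
Event 1 stamp: [1, 0, 0, 0]
Event 2 stamp: [0, 0, 1, 0]
[1, 0, 0, 0] <= [0, 0, 1, 0]? False
[0, 0, 1, 0] <= [1, 0, 0, 0]? False
Relation: concurrent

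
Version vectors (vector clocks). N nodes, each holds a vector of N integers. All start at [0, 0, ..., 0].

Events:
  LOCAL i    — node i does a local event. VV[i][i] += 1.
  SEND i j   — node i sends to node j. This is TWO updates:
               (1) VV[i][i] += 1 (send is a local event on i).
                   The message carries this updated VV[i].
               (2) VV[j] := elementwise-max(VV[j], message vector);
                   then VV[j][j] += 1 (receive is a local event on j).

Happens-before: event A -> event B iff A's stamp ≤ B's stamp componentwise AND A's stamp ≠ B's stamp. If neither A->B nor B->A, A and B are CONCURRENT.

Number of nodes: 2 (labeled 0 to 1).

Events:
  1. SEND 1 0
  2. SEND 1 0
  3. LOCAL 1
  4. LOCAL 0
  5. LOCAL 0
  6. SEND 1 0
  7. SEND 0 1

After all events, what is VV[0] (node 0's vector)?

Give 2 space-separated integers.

Initial: VV[0]=[0, 0]
Initial: VV[1]=[0, 0]
Event 1: SEND 1->0: VV[1][1]++ -> VV[1]=[0, 1], msg_vec=[0, 1]; VV[0]=max(VV[0],msg_vec) then VV[0][0]++ -> VV[0]=[1, 1]
Event 2: SEND 1->0: VV[1][1]++ -> VV[1]=[0, 2], msg_vec=[0, 2]; VV[0]=max(VV[0],msg_vec) then VV[0][0]++ -> VV[0]=[2, 2]
Event 3: LOCAL 1: VV[1][1]++ -> VV[1]=[0, 3]
Event 4: LOCAL 0: VV[0][0]++ -> VV[0]=[3, 2]
Event 5: LOCAL 0: VV[0][0]++ -> VV[0]=[4, 2]
Event 6: SEND 1->0: VV[1][1]++ -> VV[1]=[0, 4], msg_vec=[0, 4]; VV[0]=max(VV[0],msg_vec) then VV[0][0]++ -> VV[0]=[5, 4]
Event 7: SEND 0->1: VV[0][0]++ -> VV[0]=[6, 4], msg_vec=[6, 4]; VV[1]=max(VV[1],msg_vec) then VV[1][1]++ -> VV[1]=[6, 5]
Final vectors: VV[0]=[6, 4]; VV[1]=[6, 5]

Answer: 6 4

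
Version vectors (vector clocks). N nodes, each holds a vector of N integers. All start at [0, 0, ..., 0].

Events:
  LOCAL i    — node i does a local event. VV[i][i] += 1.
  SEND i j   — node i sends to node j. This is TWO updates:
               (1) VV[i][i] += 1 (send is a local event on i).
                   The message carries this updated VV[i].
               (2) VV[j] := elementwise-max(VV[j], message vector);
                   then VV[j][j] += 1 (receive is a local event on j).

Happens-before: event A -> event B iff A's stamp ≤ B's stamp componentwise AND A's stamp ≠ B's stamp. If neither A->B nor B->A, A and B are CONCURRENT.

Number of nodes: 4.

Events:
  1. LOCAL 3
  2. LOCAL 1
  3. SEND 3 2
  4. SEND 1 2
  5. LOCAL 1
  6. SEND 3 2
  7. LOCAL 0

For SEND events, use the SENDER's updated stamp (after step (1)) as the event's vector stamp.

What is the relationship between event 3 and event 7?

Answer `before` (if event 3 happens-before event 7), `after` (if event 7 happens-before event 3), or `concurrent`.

Initial: VV[0]=[0, 0, 0, 0]
Initial: VV[1]=[0, 0, 0, 0]
Initial: VV[2]=[0, 0, 0, 0]
Initial: VV[3]=[0, 0, 0, 0]
Event 1: LOCAL 3: VV[3][3]++ -> VV[3]=[0, 0, 0, 1]
Event 2: LOCAL 1: VV[1][1]++ -> VV[1]=[0, 1, 0, 0]
Event 3: SEND 3->2: VV[3][3]++ -> VV[3]=[0, 0, 0, 2], msg_vec=[0, 0, 0, 2]; VV[2]=max(VV[2],msg_vec) then VV[2][2]++ -> VV[2]=[0, 0, 1, 2]
Event 4: SEND 1->2: VV[1][1]++ -> VV[1]=[0, 2, 0, 0], msg_vec=[0, 2, 0, 0]; VV[2]=max(VV[2],msg_vec) then VV[2][2]++ -> VV[2]=[0, 2, 2, 2]
Event 5: LOCAL 1: VV[1][1]++ -> VV[1]=[0, 3, 0, 0]
Event 6: SEND 3->2: VV[3][3]++ -> VV[3]=[0, 0, 0, 3], msg_vec=[0, 0, 0, 3]; VV[2]=max(VV[2],msg_vec) then VV[2][2]++ -> VV[2]=[0, 2, 3, 3]
Event 7: LOCAL 0: VV[0][0]++ -> VV[0]=[1, 0, 0, 0]
Event 3 stamp: [0, 0, 0, 2]
Event 7 stamp: [1, 0, 0, 0]
[0, 0, 0, 2] <= [1, 0, 0, 0]? False
[1, 0, 0, 0] <= [0, 0, 0, 2]? False
Relation: concurrent

Answer: concurrent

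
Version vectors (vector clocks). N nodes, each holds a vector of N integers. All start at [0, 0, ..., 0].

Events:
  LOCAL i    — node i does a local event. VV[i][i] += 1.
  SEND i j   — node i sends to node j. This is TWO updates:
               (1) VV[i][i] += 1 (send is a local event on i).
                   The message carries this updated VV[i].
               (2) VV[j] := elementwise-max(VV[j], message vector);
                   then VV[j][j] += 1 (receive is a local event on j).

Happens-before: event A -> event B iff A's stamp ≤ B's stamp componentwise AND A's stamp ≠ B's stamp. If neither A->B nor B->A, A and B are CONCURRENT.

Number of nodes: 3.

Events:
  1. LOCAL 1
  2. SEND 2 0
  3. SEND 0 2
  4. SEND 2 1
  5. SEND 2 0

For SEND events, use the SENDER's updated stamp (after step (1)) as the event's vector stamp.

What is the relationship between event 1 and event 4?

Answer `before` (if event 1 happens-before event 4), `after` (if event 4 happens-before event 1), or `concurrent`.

Initial: VV[0]=[0, 0, 0]
Initial: VV[1]=[0, 0, 0]
Initial: VV[2]=[0, 0, 0]
Event 1: LOCAL 1: VV[1][1]++ -> VV[1]=[0, 1, 0]
Event 2: SEND 2->0: VV[2][2]++ -> VV[2]=[0, 0, 1], msg_vec=[0, 0, 1]; VV[0]=max(VV[0],msg_vec) then VV[0][0]++ -> VV[0]=[1, 0, 1]
Event 3: SEND 0->2: VV[0][0]++ -> VV[0]=[2, 0, 1], msg_vec=[2, 0, 1]; VV[2]=max(VV[2],msg_vec) then VV[2][2]++ -> VV[2]=[2, 0, 2]
Event 4: SEND 2->1: VV[2][2]++ -> VV[2]=[2, 0, 3], msg_vec=[2, 0, 3]; VV[1]=max(VV[1],msg_vec) then VV[1][1]++ -> VV[1]=[2, 2, 3]
Event 5: SEND 2->0: VV[2][2]++ -> VV[2]=[2, 0, 4], msg_vec=[2, 0, 4]; VV[0]=max(VV[0],msg_vec) then VV[0][0]++ -> VV[0]=[3, 0, 4]
Event 1 stamp: [0, 1, 0]
Event 4 stamp: [2, 0, 3]
[0, 1, 0] <= [2, 0, 3]? False
[2, 0, 3] <= [0, 1, 0]? False
Relation: concurrent

Answer: concurrent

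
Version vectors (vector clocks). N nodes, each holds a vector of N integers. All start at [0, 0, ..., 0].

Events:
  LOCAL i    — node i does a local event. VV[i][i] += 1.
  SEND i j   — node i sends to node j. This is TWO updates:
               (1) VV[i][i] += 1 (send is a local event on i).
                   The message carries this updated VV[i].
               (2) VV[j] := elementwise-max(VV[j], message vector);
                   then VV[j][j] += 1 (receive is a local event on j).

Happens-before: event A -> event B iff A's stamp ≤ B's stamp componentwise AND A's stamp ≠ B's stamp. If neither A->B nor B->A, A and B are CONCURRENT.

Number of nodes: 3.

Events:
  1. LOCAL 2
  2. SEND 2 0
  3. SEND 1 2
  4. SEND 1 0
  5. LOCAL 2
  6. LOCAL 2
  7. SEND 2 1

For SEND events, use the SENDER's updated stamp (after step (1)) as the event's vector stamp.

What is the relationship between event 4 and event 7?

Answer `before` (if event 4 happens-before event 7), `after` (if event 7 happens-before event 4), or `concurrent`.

Initial: VV[0]=[0, 0, 0]
Initial: VV[1]=[0, 0, 0]
Initial: VV[2]=[0, 0, 0]
Event 1: LOCAL 2: VV[2][2]++ -> VV[2]=[0, 0, 1]
Event 2: SEND 2->0: VV[2][2]++ -> VV[2]=[0, 0, 2], msg_vec=[0, 0, 2]; VV[0]=max(VV[0],msg_vec) then VV[0][0]++ -> VV[0]=[1, 0, 2]
Event 3: SEND 1->2: VV[1][1]++ -> VV[1]=[0, 1, 0], msg_vec=[0, 1, 0]; VV[2]=max(VV[2],msg_vec) then VV[2][2]++ -> VV[2]=[0, 1, 3]
Event 4: SEND 1->0: VV[1][1]++ -> VV[1]=[0, 2, 0], msg_vec=[0, 2, 0]; VV[0]=max(VV[0],msg_vec) then VV[0][0]++ -> VV[0]=[2, 2, 2]
Event 5: LOCAL 2: VV[2][2]++ -> VV[2]=[0, 1, 4]
Event 6: LOCAL 2: VV[2][2]++ -> VV[2]=[0, 1, 5]
Event 7: SEND 2->1: VV[2][2]++ -> VV[2]=[0, 1, 6], msg_vec=[0, 1, 6]; VV[1]=max(VV[1],msg_vec) then VV[1][1]++ -> VV[1]=[0, 3, 6]
Event 4 stamp: [0, 2, 0]
Event 7 stamp: [0, 1, 6]
[0, 2, 0] <= [0, 1, 6]? False
[0, 1, 6] <= [0, 2, 0]? False
Relation: concurrent

Answer: concurrent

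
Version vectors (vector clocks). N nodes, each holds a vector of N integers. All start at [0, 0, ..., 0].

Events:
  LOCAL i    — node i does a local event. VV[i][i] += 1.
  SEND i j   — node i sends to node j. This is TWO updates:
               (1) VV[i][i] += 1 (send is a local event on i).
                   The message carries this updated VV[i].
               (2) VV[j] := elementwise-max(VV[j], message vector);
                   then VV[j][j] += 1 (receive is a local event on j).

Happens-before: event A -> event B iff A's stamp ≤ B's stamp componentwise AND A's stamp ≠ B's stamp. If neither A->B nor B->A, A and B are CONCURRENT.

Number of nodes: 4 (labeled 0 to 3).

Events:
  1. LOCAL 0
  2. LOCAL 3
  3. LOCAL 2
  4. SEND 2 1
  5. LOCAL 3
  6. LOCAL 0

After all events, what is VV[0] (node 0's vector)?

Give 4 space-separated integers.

Answer: 2 0 0 0

Derivation:
Initial: VV[0]=[0, 0, 0, 0]
Initial: VV[1]=[0, 0, 0, 0]
Initial: VV[2]=[0, 0, 0, 0]
Initial: VV[3]=[0, 0, 0, 0]
Event 1: LOCAL 0: VV[0][0]++ -> VV[0]=[1, 0, 0, 0]
Event 2: LOCAL 3: VV[3][3]++ -> VV[3]=[0, 0, 0, 1]
Event 3: LOCAL 2: VV[2][2]++ -> VV[2]=[0, 0, 1, 0]
Event 4: SEND 2->1: VV[2][2]++ -> VV[2]=[0, 0, 2, 0], msg_vec=[0, 0, 2, 0]; VV[1]=max(VV[1],msg_vec) then VV[1][1]++ -> VV[1]=[0, 1, 2, 0]
Event 5: LOCAL 3: VV[3][3]++ -> VV[3]=[0, 0, 0, 2]
Event 6: LOCAL 0: VV[0][0]++ -> VV[0]=[2, 0, 0, 0]
Final vectors: VV[0]=[2, 0, 0, 0]; VV[1]=[0, 1, 2, 0]; VV[2]=[0, 0, 2, 0]; VV[3]=[0, 0, 0, 2]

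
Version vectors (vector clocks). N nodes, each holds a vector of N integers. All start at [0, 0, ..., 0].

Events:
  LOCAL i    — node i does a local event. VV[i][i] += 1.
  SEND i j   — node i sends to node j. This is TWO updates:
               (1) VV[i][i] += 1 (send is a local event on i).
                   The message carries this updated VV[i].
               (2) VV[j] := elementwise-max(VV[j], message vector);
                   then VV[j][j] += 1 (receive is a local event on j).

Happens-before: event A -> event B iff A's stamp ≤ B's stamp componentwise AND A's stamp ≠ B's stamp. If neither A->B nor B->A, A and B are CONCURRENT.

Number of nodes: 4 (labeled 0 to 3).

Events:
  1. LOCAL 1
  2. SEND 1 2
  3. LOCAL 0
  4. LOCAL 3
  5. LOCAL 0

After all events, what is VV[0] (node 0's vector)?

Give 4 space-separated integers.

Answer: 2 0 0 0

Derivation:
Initial: VV[0]=[0, 0, 0, 0]
Initial: VV[1]=[0, 0, 0, 0]
Initial: VV[2]=[0, 0, 0, 0]
Initial: VV[3]=[0, 0, 0, 0]
Event 1: LOCAL 1: VV[1][1]++ -> VV[1]=[0, 1, 0, 0]
Event 2: SEND 1->2: VV[1][1]++ -> VV[1]=[0, 2, 0, 0], msg_vec=[0, 2, 0, 0]; VV[2]=max(VV[2],msg_vec) then VV[2][2]++ -> VV[2]=[0, 2, 1, 0]
Event 3: LOCAL 0: VV[0][0]++ -> VV[0]=[1, 0, 0, 0]
Event 4: LOCAL 3: VV[3][3]++ -> VV[3]=[0, 0, 0, 1]
Event 5: LOCAL 0: VV[0][0]++ -> VV[0]=[2, 0, 0, 0]
Final vectors: VV[0]=[2, 0, 0, 0]; VV[1]=[0, 2, 0, 0]; VV[2]=[0, 2, 1, 0]; VV[3]=[0, 0, 0, 1]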